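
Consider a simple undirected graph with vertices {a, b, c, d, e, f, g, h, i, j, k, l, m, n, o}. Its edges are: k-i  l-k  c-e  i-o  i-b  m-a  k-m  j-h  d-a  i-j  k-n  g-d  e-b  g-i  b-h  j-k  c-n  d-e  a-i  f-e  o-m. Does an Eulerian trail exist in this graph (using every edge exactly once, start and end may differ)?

No

Degrees: a:3, b:3, c:2, d:3, e:4, f:1, g:2, h:2, i:6, j:3, k:5, l:1, m:3, n:2, o:2
Odd-degree vertices: a, b, d, f, j, k, l, m (8 total).
With 8 odd-degree vertices (more than two), no single trail can use every edge.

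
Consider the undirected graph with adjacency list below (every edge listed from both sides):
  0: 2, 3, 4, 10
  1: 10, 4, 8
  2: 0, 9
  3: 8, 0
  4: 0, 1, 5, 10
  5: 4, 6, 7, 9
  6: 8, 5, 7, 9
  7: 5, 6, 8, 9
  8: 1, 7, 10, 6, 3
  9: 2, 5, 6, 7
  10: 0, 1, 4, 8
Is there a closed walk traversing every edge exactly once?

Degrees: 0:4, 1:3, 2:2, 3:2, 4:4, 5:4, 6:4, 7:4, 8:5, 9:4, 10:4
1, 8 have odd degree; an Eulerian circuit needs every degree to be even, so none exists.

No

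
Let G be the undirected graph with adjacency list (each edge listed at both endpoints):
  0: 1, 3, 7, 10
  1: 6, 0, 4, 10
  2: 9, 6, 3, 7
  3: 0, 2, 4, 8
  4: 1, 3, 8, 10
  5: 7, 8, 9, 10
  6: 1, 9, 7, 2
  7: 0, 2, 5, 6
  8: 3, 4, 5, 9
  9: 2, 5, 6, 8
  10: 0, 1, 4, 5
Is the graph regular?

Yes

Degrees: 0:4, 1:4, 2:4, 3:4, 4:4, 5:4, 6:4, 7:4, 8:4, 9:4, 10:4
All degrees equal 4; the graph is regular.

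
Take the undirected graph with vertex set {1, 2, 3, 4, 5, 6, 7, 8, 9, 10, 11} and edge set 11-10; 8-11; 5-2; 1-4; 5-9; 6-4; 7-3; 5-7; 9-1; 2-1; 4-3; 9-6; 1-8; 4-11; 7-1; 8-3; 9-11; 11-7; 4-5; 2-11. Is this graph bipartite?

Yes

Partition the vertices as {2, 4, 7, 8, 9, 10} vs {1, 3, 5, 6, 11}. Each listed edge has one endpoint in each part, so the graph is bipartite.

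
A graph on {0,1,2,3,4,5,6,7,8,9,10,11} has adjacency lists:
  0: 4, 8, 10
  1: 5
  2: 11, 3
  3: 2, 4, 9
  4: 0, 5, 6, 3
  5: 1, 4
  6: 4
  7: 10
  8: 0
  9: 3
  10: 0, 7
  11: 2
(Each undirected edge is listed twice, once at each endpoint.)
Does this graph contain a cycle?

The graph has 12 vertices, 11 edges, and 1 connected component.
A forest on 12 vertices with 1 component has exactly 11 edges, which matches — so no cycle.

No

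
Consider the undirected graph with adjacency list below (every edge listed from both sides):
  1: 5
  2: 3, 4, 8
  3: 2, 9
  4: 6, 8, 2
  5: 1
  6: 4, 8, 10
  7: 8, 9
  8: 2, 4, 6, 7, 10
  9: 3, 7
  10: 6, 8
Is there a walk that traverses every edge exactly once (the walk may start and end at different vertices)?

Degrees: 1:1, 2:3, 3:2, 4:3, 5:1, 6:3, 7:2, 8:5, 9:2, 10:2
Odd-degree vertices: 1, 2, 4, 5, 6, 8 (6 total).
An Eulerian trail requires 0 or 2 odd-degree vertices; here there are 6.

No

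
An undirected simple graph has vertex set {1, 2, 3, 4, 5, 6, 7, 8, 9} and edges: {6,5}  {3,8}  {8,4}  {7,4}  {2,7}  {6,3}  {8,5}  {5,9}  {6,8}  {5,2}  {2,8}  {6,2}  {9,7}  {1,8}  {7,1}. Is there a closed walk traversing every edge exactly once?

Yes

Degrees: 1:2, 2:4, 3:2, 4:2, 5:4, 6:4, 7:4, 8:6, 9:2
Every vertex has even degree and the edges form a single connected piece, so an Eulerian circuit exists.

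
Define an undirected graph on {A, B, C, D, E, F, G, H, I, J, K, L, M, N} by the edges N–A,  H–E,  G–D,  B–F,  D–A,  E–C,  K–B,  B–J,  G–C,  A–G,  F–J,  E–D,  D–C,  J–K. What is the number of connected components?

Component: {I}
Component: {L}
Component: {M}
Component: {B, F, J, K}
Component: {A, C, D, E, G, H, N}

5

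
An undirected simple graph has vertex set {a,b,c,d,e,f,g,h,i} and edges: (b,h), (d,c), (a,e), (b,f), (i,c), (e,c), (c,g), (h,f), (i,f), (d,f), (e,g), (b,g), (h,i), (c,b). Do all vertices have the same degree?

No

Degrees: a:1, b:4, c:5, d:2, e:3, f:4, g:3, h:3, i:3
Vertex a has degree 1 while c has degree 5, so the graph is not regular.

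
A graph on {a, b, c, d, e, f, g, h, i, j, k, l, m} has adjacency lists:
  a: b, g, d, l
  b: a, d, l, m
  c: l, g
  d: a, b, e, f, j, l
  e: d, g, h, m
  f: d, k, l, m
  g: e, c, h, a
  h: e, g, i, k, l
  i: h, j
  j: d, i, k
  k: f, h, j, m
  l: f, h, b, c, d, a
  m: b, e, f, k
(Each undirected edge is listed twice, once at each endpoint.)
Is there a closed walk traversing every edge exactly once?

Degrees: a:4, b:4, c:2, d:6, e:4, f:4, g:4, h:5, i:2, j:3, k:4, l:6, m:4
Vertices with odd degree: h, j. An Eulerian circuit requires all degrees even.

No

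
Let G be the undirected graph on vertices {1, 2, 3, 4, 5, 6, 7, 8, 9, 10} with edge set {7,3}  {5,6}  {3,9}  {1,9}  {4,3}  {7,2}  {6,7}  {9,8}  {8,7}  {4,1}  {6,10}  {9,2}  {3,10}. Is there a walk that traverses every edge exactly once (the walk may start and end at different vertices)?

Degrees: 1:2, 2:2, 3:4, 4:2, 5:1, 6:3, 7:4, 8:2, 9:4, 10:2
Odd-degree vertices: 5, 6 (2 total).
The non-isolated vertices are connected and exactly 2 have odd degree, so an Eulerian trail exists (from 5 to 6).

Yes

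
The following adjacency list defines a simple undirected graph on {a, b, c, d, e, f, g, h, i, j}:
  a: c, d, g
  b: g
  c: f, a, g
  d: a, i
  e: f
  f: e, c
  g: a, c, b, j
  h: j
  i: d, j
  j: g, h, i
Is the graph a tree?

|V| = 10, |E| = 11.
Connected but with 11 > 9 edges, so it has a cycle and is not a tree.

No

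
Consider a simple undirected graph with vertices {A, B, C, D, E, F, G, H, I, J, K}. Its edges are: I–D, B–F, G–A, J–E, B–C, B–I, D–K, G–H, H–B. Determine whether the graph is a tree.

|V| = 11, |E| = 9.
It splits into 2 components, so it cannot be a tree.

No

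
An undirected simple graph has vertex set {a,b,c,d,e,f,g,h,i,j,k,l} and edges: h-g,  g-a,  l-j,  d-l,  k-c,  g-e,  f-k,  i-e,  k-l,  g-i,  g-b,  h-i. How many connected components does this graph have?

2

Component: {a, b, e, g, h, i}
Component: {c, d, f, j, k, l}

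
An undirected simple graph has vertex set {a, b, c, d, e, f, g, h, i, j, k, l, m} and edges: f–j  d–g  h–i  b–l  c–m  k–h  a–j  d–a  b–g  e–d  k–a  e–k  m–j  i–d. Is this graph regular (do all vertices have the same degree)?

Degrees: a:3, b:2, c:1, d:4, e:2, f:1, g:2, h:2, i:2, j:3, k:3, l:1, m:2
Degrees are not all equal (e.g. deg(c)=1 but deg(d)=4); not regular.

No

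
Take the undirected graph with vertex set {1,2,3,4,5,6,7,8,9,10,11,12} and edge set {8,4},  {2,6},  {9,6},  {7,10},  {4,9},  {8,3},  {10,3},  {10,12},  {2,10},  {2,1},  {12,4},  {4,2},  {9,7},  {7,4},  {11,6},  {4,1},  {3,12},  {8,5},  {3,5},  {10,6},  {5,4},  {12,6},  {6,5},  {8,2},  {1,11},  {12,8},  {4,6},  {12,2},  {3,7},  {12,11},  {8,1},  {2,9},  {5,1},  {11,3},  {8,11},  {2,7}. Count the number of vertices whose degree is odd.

Degrees: 1:5, 2:8, 3:6, 4:8, 5:5, 6:7, 7:5, 8:7, 9:4, 10:5, 11:5, 12:7
Odd-degree vertices: 1, 5, 6, 7, 8, 10, 11, 12.

8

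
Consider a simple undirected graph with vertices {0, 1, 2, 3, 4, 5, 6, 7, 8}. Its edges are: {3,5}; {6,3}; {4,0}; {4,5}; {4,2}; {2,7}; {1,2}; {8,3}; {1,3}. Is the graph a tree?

No

|V| = 9, |E| = 9.
Connected but with 9 > 8 edges, so it has a cycle and is not a tree.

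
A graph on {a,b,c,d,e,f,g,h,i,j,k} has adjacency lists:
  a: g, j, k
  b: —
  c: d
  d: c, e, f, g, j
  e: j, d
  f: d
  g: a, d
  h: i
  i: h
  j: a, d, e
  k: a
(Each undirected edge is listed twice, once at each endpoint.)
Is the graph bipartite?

j-e-d-j is an odd cycle (length 3), and a bipartite graph can contain only even cycles.

No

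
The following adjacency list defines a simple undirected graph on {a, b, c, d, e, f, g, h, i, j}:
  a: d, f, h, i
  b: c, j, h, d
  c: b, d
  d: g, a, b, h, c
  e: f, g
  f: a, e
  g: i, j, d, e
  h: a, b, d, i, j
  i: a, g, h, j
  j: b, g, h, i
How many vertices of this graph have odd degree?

2

Degrees: a:4, b:4, c:2, d:5, e:2, f:2, g:4, h:5, i:4, j:4
Odd-degree vertices: d, h.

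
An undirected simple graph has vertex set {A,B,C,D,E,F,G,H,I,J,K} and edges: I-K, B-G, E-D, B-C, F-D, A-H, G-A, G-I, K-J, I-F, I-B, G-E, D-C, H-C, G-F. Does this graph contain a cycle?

Yes

|V| = 11, |E| = 15, number of components = 1.
Since 15 > 11 - 1, a cycle must exist; for instance G-I-B-G.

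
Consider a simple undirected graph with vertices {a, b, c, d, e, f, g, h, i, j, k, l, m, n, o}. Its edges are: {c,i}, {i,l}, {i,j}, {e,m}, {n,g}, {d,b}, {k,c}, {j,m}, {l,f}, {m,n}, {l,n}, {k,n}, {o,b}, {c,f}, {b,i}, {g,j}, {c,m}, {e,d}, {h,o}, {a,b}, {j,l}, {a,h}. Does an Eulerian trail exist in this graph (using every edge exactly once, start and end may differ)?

Yes

Degrees: a:2, b:4, c:4, d:2, e:2, f:2, g:2, h:2, i:4, j:4, k:2, l:4, m:4, n:4, o:2
Odd-degree vertices: none (0 total).
With 0 odd-degree vertices and all edges in one connected piece, an Eulerian trail exists.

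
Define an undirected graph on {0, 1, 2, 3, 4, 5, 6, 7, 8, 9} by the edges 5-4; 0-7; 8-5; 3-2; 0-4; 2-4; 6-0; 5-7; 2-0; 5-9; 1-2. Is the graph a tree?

The graph has 10 vertices and 11 edges.
Connected but with 11 > 9 edges, so it has a cycle and is not a tree.

No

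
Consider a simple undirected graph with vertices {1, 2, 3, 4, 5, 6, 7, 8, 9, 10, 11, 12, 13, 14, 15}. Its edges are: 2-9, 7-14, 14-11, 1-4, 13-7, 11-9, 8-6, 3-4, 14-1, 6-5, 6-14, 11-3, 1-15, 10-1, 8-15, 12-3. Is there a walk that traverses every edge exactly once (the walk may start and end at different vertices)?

No

Degrees: 1:4, 2:1, 3:3, 4:2, 5:1, 6:3, 7:2, 8:2, 9:2, 10:1, 11:3, 12:1, 13:1, 14:4, 15:2
Odd-degree vertices: 2, 3, 5, 6, 10, 11, 12, 13 (8 total).
An Eulerian trail requires 0 or 2 odd-degree vertices; here there are 8.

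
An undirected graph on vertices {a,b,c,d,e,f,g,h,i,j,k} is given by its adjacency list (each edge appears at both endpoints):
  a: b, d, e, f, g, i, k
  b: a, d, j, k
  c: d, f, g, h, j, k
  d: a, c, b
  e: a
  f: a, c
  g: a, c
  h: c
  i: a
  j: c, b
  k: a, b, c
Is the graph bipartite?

No

The cycle a-b-k-a has length 3, which is odd, so the graph is not bipartite.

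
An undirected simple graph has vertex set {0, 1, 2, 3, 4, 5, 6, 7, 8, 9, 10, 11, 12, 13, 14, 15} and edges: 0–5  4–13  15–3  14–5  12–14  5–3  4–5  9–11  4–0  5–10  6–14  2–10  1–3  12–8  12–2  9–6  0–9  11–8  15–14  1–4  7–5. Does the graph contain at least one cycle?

Yes

The graph has 16 vertices, 21 edges, and 1 connected component.
One cycle is 5-14-15-3-5.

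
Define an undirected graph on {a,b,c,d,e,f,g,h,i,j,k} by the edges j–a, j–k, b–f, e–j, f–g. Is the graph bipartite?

Color {c, d, f, h, i, j} black and {a, b, e, g, k} white. No edge joins two same-colored vertices, so the graph is bipartite.

Yes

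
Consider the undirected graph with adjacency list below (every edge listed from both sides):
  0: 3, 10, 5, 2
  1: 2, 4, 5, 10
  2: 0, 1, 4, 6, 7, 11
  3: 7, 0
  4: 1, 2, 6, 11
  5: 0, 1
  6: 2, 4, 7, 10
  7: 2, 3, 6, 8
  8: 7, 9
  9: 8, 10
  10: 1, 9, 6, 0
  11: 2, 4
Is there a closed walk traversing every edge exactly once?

Yes

Degrees: 0:4, 1:4, 2:6, 3:2, 4:4, 5:2, 6:4, 7:4, 8:2, 9:2, 10:4, 11:2
All degrees are even and the non-isolated vertices are connected — an Eulerian circuit exists.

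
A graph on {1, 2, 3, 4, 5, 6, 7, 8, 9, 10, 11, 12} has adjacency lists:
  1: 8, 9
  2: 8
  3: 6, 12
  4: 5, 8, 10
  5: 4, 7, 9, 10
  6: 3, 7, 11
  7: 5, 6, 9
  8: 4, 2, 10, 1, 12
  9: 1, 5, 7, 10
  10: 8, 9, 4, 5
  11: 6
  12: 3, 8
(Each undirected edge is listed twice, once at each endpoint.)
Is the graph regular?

No

Degrees: 1:2, 2:1, 3:2, 4:3, 5:4, 6:3, 7:3, 8:5, 9:4, 10:4, 11:1, 12:2
Degrees are not all equal (e.g. deg(2)=1 but deg(8)=5); not regular.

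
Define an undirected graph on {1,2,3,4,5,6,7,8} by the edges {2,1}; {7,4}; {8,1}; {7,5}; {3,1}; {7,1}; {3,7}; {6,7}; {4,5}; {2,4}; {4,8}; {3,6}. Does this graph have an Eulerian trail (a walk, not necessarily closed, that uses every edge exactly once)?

Yes

Degrees: 1:4, 2:2, 3:3, 4:4, 5:2, 6:2, 7:5, 8:2
Odd-degree vertices: 3, 7 (2 total).
With 2 odd-degree vertices and all edges in one connected piece, an Eulerian trail exists (from 3 to 7).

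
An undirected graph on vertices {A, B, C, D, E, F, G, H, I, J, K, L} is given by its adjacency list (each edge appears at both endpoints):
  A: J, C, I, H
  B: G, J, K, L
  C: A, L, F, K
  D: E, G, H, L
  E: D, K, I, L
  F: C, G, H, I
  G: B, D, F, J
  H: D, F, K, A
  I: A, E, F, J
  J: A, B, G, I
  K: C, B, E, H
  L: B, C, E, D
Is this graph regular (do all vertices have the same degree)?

Degrees: A:4, B:4, C:4, D:4, E:4, F:4, G:4, H:4, I:4, J:4, K:4, L:4
All degrees equal 4; the graph is regular.

Yes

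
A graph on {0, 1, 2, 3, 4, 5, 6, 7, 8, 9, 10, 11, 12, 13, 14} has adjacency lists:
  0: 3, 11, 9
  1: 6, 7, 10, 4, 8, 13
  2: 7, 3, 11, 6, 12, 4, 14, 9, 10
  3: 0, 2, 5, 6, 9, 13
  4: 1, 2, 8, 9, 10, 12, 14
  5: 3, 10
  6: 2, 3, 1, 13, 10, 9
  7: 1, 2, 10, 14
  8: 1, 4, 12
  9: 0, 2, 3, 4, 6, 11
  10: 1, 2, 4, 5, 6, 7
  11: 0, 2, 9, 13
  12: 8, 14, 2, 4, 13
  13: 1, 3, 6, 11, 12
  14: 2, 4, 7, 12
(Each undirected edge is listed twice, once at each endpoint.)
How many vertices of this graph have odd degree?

6

Degrees: 0:3, 1:6, 2:9, 3:6, 4:7, 5:2, 6:6, 7:4, 8:3, 9:6, 10:6, 11:4, 12:5, 13:5, 14:4
Odd-degree vertices: 0, 2, 4, 8, 12, 13.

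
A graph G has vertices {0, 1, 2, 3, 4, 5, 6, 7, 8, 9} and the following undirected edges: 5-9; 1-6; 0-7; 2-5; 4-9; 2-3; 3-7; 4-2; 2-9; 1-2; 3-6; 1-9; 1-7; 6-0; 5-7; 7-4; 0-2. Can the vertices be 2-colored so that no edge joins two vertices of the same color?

The cycle 5-2-9-5 has length 3, which is odd, so the graph is not bipartite.

No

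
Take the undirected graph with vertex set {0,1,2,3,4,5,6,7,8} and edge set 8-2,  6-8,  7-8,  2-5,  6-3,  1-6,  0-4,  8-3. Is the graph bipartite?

3-6-8-3 is an odd cycle (length 3), and a bipartite graph can contain only even cycles.

No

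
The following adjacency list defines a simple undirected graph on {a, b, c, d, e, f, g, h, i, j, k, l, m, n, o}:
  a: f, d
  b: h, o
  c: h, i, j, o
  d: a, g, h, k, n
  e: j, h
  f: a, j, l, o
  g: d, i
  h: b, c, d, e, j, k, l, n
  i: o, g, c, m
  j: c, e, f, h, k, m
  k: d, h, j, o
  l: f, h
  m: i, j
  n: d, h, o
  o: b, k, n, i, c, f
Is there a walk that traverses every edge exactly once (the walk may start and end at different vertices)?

Yes

Degrees: a:2, b:2, c:4, d:5, e:2, f:4, g:2, h:8, i:4, j:6, k:4, l:2, m:2, n:3, o:6
Odd-degree vertices: d, n (2 total).
The non-isolated vertices are connected and exactly 2 have odd degree, so an Eulerian trail exists (from d to n).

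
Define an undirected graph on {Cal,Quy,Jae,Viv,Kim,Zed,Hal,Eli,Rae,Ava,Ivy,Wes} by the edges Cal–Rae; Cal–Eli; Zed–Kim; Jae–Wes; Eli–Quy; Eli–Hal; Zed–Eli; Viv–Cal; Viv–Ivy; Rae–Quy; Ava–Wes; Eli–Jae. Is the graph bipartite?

Yes

Partition the vertices as {Viv, Kim, Eli, Rae, Wes} vs {Cal, Quy, Jae, Zed, Hal, Ava, Ivy}. Each listed edge has one endpoint in each part, so the graph is bipartite.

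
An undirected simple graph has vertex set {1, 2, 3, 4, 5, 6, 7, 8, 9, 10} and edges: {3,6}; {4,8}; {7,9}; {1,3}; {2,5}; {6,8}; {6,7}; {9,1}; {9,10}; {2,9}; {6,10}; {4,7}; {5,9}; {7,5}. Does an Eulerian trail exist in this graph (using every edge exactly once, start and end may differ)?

Yes

Degrees: 1:2, 2:2, 3:2, 4:2, 5:3, 6:4, 7:4, 8:2, 9:5, 10:2
Odd-degree vertices: 5, 9 (2 total).
With 2 odd-degree vertices and all edges in one connected piece, an Eulerian trail exists (from 5 to 9).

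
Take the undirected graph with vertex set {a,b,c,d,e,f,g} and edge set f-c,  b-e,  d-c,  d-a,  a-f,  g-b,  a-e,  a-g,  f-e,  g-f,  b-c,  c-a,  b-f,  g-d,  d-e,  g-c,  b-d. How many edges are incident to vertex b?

Neighbors of b: c, d, e, f, g.

5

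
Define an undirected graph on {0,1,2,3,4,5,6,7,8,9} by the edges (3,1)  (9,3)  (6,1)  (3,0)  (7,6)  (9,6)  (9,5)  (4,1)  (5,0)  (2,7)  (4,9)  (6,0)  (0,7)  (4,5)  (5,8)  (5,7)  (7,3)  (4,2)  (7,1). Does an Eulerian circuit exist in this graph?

No

Degrees: 0:4, 1:4, 2:2, 3:4, 4:4, 5:5, 6:4, 7:6, 8:1, 9:4
Vertices with odd degree: 5, 8. An Eulerian circuit requires all degrees even.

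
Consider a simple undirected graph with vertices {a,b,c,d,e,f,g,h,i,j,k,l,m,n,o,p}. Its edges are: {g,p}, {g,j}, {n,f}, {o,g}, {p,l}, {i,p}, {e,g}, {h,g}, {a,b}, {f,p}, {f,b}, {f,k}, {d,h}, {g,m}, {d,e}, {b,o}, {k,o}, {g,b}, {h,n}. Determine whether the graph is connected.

Component: {c}
Component: {a, b, d, e, f, g, h, i, j, k, l, m, n, o, p}
No edge joins these 2 groups, so the graph is disconnected.

No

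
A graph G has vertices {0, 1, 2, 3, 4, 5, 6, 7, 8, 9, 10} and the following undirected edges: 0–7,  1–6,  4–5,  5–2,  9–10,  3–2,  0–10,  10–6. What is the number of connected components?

Component: {8}
Component: {2, 3, 4, 5}
Component: {0, 1, 6, 7, 9, 10}

3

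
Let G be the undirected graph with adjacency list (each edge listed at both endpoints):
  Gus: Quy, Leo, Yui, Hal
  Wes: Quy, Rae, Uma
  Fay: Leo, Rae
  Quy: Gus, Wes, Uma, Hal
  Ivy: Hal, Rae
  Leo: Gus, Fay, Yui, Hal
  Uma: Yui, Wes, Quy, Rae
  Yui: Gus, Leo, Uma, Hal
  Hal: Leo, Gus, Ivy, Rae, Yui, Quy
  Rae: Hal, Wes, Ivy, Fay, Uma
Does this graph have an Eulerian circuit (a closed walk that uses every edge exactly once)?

Degrees: Gus:4, Wes:3, Fay:2, Quy:4, Ivy:2, Leo:4, Uma:4, Yui:4, Hal:6, Rae:5
Vertices with odd degree: Wes, Rae. An Eulerian circuit requires all degrees even.

No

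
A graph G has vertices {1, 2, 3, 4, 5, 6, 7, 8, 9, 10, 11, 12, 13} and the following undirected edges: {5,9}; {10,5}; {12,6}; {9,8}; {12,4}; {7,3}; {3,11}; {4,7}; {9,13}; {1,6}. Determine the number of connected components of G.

Component: {2}
Component: {5, 8, 9, 10, 13}
Component: {1, 3, 4, 6, 7, 11, 12}

3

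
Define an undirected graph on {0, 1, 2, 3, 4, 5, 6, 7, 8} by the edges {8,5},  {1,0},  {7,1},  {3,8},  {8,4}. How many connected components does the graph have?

4

Component: {2}
Component: {6}
Component: {0, 1, 7}
Component: {3, 4, 5, 8}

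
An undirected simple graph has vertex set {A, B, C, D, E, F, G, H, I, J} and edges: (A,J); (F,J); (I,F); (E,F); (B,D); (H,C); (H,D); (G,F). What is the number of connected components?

2

Component: {B, C, D, H}
Component: {A, E, F, G, I, J}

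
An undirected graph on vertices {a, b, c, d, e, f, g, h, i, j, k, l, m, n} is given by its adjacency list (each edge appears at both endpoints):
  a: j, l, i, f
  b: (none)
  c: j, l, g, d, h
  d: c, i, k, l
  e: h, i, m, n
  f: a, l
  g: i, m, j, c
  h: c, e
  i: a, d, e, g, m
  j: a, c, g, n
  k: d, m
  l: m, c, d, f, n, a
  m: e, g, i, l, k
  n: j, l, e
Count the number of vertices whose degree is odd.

4

Degrees: a:4, b:0, c:5, d:4, e:4, f:2, g:4, h:2, i:5, j:4, k:2, l:6, m:5, n:3
Odd-degree vertices: c, i, m, n.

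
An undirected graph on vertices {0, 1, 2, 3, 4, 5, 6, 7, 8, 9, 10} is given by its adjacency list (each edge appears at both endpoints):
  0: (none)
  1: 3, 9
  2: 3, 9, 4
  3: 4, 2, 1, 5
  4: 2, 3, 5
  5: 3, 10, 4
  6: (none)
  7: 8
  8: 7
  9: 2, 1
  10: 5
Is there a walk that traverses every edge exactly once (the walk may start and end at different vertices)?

No

Degrees: 0:0, 1:2, 2:3, 3:4, 4:3, 5:3, 6:0, 7:1, 8:1, 9:2, 10:1
Odd-degree vertices: 2, 4, 5, 7, 8, 10 (6 total).
With 6 odd-degree vertices (more than two), no single trail can use every edge.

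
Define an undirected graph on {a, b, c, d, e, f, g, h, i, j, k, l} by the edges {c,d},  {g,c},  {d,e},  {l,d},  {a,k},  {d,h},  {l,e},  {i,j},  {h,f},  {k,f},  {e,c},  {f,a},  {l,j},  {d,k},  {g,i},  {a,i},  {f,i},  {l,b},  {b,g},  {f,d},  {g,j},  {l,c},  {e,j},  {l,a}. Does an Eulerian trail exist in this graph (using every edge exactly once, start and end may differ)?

Yes

Degrees: a:4, b:2, c:4, d:6, e:4, f:5, g:4, h:2, i:4, j:4, k:3, l:6
Odd-degree vertices: f, k (2 total).
With 2 odd-degree vertices and all edges in one connected piece, an Eulerian trail exists (from f to k).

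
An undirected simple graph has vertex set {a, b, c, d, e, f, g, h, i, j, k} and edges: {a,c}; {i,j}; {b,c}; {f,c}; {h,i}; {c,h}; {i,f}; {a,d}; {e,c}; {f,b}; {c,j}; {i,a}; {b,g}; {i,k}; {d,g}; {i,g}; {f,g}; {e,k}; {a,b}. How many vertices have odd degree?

0

Degrees: a:4, b:4, c:6, d:2, e:2, f:4, g:4, h:2, i:6, j:2, k:2
Odd-degree vertices: none.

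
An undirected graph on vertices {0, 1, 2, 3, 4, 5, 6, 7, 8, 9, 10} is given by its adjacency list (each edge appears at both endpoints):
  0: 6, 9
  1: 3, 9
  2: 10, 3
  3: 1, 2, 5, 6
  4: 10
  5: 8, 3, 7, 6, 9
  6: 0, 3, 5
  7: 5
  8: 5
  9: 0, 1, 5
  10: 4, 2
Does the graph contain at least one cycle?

|V| = 11, |E| = 13, number of components = 1.
One cycle is 5-3-1-9-5.

Yes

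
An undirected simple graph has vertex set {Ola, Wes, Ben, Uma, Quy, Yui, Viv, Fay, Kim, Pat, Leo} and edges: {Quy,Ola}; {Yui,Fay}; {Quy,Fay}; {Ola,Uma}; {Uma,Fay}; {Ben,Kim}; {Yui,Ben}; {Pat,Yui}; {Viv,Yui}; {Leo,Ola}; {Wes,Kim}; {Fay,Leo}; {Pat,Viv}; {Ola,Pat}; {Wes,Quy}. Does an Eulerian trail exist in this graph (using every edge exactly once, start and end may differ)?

Yes

Degrees: Ola:4, Wes:2, Ben:2, Uma:2, Quy:3, Yui:4, Viv:2, Fay:4, Kim:2, Pat:3, Leo:2
Odd-degree vertices: Quy, Pat (2 total).
The non-isolated vertices are connected and exactly 2 have odd degree, so an Eulerian trail exists (from Quy to Pat).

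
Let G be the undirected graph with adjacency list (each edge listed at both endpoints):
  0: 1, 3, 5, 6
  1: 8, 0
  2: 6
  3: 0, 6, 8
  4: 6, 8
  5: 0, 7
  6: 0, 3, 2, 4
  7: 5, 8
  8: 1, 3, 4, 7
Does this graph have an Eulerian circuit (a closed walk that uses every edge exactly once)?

Degrees: 0:4, 1:2, 2:1, 3:3, 4:2, 5:2, 6:4, 7:2, 8:4
Vertices with odd degree: 2, 3. An Eulerian circuit requires all degrees even.

No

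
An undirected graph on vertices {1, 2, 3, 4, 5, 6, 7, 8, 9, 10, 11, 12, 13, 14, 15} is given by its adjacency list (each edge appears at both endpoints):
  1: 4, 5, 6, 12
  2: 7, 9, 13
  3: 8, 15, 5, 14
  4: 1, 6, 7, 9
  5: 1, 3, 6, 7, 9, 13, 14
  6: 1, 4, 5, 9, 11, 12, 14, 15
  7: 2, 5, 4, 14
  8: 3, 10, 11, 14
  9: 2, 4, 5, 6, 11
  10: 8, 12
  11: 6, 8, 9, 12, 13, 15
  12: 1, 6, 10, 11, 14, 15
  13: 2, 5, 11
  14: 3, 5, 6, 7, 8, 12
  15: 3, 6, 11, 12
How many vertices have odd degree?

4

Degrees: 1:4, 2:3, 3:4, 4:4, 5:7, 6:8, 7:4, 8:4, 9:5, 10:2, 11:6, 12:6, 13:3, 14:6, 15:4
Odd-degree vertices: 2, 5, 9, 13.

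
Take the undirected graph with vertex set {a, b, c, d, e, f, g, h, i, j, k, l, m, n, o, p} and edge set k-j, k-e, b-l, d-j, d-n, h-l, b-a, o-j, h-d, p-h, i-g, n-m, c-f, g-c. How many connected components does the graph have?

2

Component: {c, f, g, i}
Component: {a, b, d, e, h, j, k, l, m, n, o, p}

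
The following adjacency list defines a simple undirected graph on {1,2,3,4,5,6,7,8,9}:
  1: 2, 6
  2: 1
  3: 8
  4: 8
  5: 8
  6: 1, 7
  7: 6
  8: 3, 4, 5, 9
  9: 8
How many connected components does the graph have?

2

Component: {1, 2, 6, 7}
Component: {3, 4, 5, 8, 9}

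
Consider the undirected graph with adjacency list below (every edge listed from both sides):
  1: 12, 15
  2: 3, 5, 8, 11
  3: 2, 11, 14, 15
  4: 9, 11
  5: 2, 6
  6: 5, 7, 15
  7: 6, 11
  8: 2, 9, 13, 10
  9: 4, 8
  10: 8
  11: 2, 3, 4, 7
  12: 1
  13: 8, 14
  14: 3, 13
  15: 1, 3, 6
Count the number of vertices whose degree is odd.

4

Degrees: 1:2, 2:4, 3:4, 4:2, 5:2, 6:3, 7:2, 8:4, 9:2, 10:1, 11:4, 12:1, 13:2, 14:2, 15:3
Odd-degree vertices: 6, 10, 12, 15.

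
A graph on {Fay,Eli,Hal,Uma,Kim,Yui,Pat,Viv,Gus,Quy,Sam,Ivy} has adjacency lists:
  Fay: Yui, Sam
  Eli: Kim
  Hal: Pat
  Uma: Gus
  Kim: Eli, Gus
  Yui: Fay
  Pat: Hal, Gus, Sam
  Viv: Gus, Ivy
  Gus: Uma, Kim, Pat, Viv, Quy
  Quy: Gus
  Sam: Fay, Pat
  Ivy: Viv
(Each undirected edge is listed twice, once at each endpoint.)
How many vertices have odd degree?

Degrees: Fay:2, Eli:1, Hal:1, Uma:1, Kim:2, Yui:1, Pat:3, Viv:2, Gus:5, Quy:1, Sam:2, Ivy:1
Odd-degree vertices: Eli, Hal, Uma, Yui, Pat, Gus, Quy, Ivy.

8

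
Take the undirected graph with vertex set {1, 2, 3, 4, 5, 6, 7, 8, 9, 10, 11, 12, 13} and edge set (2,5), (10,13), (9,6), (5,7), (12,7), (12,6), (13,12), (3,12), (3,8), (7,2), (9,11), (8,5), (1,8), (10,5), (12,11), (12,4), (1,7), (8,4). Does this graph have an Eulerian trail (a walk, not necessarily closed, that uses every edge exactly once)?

Degrees: 1:2, 2:2, 3:2, 4:2, 5:4, 6:2, 7:4, 8:4, 9:2, 10:2, 11:2, 12:6, 13:2
Odd-degree vertices: none (0 total).
With 0 odd-degree vertices and all edges in one connected piece, an Eulerian trail exists.

Yes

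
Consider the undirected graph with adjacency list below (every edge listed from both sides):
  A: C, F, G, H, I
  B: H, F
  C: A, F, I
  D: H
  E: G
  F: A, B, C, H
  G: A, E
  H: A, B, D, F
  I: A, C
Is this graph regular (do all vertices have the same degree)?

No

Degrees: A:5, B:2, C:3, D:1, E:1, F:4, G:2, H:4, I:2
Vertex D has degree 1 while A has degree 5, so the graph is not regular.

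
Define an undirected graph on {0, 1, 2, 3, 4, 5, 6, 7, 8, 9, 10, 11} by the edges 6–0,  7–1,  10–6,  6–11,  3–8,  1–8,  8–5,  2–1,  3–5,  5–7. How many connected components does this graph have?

Component: {4}
Component: {9}
Component: {0, 6, 10, 11}
Component: {1, 2, 3, 5, 7, 8}

4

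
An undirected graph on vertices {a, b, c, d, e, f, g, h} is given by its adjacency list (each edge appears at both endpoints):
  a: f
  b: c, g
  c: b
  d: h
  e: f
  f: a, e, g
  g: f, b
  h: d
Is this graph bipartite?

Yes

Color {b, f, h} black and {a, c, d, e, g} white. No edge joins two same-colored vertices, so the graph is bipartite.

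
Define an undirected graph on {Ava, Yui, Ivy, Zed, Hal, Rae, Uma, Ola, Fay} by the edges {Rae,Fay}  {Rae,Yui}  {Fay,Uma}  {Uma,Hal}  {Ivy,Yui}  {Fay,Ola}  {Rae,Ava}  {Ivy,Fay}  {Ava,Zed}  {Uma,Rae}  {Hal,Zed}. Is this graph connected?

Yes

A breadth-first search from Ava visits Ava, Rae, Zed, Uma, Yui, Fay, Hal, Ivy, Ola — all 9 vertices — so the graph is connected.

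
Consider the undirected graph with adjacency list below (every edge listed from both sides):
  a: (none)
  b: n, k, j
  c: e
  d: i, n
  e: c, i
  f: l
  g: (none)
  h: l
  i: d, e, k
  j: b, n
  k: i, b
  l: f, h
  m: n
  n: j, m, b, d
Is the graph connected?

Component: {a}
Component: {g}
Component: {f, h, l}
Component: {b, c, d, e, i, j, k, m, n}
No edge joins these 4 groups, so the graph is disconnected.

No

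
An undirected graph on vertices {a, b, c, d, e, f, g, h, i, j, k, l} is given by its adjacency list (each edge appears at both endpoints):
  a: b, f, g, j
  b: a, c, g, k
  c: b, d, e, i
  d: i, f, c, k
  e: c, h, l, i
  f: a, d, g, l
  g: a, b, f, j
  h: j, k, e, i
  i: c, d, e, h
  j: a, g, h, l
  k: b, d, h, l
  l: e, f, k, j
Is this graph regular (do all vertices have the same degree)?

Degrees: a:4, b:4, c:4, d:4, e:4, f:4, g:4, h:4, i:4, j:4, k:4, l:4
All degrees equal 4; the graph is regular.

Yes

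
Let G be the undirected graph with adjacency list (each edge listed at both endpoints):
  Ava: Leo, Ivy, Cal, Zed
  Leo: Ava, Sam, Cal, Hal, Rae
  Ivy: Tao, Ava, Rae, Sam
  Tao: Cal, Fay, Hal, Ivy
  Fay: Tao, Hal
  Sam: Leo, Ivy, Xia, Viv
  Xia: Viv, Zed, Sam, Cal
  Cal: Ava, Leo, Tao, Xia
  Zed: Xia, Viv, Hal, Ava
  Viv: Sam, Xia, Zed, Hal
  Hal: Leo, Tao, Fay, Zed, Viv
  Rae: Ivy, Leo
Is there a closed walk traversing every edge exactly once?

Degrees: Ava:4, Leo:5, Ivy:4, Tao:4, Fay:2, Sam:4, Xia:4, Cal:4, Zed:4, Viv:4, Hal:5, Rae:2
Leo, Hal have odd degree; an Eulerian circuit needs every degree to be even, so none exists.

No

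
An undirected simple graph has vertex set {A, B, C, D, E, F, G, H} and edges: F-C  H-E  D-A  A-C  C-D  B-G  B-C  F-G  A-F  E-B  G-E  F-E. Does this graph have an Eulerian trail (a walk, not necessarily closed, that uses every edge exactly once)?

No

Degrees: A:3, B:3, C:4, D:2, E:4, F:4, G:3, H:1
Odd-degree vertices: A, B, G, H (4 total).
An Eulerian trail requires 0 or 2 odd-degree vertices; here there are 4.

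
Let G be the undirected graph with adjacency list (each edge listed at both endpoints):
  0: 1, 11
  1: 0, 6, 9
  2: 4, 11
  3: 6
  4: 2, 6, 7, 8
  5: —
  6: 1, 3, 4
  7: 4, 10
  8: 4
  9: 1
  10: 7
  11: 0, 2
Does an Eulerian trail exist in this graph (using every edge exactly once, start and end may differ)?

No

Degrees: 0:2, 1:3, 2:2, 3:1, 4:4, 5:0, 6:3, 7:2, 8:1, 9:1, 10:1, 11:2
Odd-degree vertices: 1, 3, 6, 8, 9, 10 (6 total).
With 6 odd-degree vertices (more than two), no single trail can use every edge.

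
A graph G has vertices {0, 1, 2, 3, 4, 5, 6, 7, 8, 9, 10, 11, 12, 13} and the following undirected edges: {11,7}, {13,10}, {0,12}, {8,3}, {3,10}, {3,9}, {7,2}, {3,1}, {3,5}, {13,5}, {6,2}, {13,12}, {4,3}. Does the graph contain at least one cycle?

The graph has 14 vertices, 13 edges, and 2 connected components.
Since 13 > 14 - 2, a cycle must exist; for instance 13-5-3-10-13.

Yes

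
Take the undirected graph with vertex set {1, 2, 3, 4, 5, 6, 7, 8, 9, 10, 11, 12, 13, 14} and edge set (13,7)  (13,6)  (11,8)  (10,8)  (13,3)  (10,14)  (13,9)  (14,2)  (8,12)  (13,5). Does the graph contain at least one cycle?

The graph has 14 vertices, 10 edges, and 4 connected components.
Since 10 = 14 - 4, the graph is a forest and contains no cycle.

No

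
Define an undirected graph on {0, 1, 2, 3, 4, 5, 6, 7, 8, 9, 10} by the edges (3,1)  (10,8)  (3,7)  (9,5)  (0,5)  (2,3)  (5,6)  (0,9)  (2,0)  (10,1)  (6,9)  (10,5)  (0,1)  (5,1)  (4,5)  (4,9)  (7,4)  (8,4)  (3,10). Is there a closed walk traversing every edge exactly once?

Yes

Degrees: 0:4, 1:4, 2:2, 3:4, 4:4, 5:6, 6:2, 7:2, 8:2, 9:4, 10:4
Every vertex has even degree and the edges form a single connected piece, so an Eulerian circuit exists.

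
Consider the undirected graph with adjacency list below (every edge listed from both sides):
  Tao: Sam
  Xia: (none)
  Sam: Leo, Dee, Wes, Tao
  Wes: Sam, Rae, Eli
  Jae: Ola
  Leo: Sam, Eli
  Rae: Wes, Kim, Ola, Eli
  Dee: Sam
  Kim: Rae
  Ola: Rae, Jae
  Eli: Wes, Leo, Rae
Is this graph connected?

Component: {Xia}
Component: {Tao, Sam, Wes, Jae, Leo, Rae, Dee, Kim, Ola, Eli}
No edge joins these 2 groups, so the graph is disconnected.

No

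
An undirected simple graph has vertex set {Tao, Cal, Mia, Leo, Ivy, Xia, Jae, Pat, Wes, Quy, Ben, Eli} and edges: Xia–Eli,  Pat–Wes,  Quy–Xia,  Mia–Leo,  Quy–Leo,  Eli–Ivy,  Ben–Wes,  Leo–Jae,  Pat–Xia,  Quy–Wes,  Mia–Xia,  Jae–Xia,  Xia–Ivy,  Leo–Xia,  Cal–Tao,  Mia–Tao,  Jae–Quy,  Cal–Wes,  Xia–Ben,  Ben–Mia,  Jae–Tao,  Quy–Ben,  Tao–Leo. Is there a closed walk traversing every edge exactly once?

Degrees: Tao:4, Cal:2, Mia:4, Leo:5, Ivy:2, Xia:8, Jae:4, Pat:2, Wes:4, Quy:5, Ben:4, Eli:2
Vertices with odd degree: Leo, Quy. An Eulerian circuit requires all degrees even.

No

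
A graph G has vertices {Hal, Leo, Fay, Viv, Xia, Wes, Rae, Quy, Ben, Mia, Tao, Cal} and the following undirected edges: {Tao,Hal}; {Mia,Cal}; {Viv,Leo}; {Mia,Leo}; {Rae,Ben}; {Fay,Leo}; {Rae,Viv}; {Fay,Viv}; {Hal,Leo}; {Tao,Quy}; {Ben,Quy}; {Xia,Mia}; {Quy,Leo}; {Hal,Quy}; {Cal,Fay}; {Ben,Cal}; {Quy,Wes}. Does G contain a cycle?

Yes

The graph has 12 vertices, 17 edges, and 1 connected component.
Since 17 > 12 - 1, a cycle must exist; for instance Leo-Fay-Cal-Mia-Leo.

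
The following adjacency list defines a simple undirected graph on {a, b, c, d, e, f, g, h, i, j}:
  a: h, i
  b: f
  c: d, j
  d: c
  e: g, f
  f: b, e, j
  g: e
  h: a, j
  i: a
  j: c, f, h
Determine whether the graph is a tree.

|V| = 10, |E| = 9.
Connected and |E| = |V| - 1, which characterizes a tree.

Yes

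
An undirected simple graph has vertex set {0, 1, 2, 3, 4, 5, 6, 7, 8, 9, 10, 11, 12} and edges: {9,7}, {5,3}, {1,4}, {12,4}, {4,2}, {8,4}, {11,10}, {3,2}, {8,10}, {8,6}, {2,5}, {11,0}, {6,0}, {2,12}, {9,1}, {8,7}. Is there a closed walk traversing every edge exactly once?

Degrees: 0:2, 1:2, 2:4, 3:2, 4:4, 5:2, 6:2, 7:2, 8:4, 9:2, 10:2, 11:2, 12:2
All degrees are even and the non-isolated vertices are connected — an Eulerian circuit exists.

Yes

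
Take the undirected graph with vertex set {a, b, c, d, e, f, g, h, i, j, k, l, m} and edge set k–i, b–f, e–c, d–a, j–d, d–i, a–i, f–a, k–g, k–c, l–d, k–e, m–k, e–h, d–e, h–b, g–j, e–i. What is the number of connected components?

Component: {a, b, c, d, e, f, g, h, i, j, k, l, m}

1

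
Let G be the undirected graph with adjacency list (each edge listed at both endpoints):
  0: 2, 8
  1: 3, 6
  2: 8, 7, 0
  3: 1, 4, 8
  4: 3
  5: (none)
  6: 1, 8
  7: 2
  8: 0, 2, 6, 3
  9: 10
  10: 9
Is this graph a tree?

No

The graph has 11 vertices and 10 edges.
It splits into 3 components, so it cannot be a tree.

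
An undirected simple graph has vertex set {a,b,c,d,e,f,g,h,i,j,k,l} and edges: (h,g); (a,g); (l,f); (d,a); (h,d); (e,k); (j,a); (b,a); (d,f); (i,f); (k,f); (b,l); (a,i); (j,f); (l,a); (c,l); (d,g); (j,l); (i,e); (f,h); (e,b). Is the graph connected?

A breadth-first search from a visits a, l, d, b, g, i, j, f, c, h, e, k — all 12 vertices — so the graph is connected.

Yes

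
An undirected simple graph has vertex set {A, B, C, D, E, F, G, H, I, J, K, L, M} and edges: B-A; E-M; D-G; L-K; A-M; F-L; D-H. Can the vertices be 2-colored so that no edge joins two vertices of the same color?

A valid 2-coloring puts {B, C, G, H, I, J, L, M} on one side and {A, D, E, F, K} on the other; every edge crosses between the two sides.

Yes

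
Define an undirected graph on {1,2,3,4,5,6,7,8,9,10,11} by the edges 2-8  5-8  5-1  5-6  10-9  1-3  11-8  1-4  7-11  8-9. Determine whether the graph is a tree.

Yes

|V| = 11, |E| = 10.
Connected and |E| = |V| - 1, which characterizes a tree.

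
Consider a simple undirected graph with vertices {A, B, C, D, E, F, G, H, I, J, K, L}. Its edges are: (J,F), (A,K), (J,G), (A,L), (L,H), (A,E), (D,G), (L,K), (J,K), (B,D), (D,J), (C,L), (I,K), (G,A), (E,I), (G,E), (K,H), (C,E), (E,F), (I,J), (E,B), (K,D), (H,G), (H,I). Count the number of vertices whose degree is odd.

2

Degrees: A:4, B:2, C:2, D:4, E:6, F:2, G:5, H:4, I:4, J:5, K:6, L:4
Odd-degree vertices: G, J.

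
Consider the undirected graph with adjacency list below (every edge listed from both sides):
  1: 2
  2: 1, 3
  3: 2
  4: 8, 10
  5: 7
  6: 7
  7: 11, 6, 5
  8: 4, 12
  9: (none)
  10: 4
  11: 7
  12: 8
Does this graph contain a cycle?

|V| = 12, |E| = 8, number of components = 4.
A forest on 12 vertices with 4 components has exactly 8 edges, which matches — so no cycle.

No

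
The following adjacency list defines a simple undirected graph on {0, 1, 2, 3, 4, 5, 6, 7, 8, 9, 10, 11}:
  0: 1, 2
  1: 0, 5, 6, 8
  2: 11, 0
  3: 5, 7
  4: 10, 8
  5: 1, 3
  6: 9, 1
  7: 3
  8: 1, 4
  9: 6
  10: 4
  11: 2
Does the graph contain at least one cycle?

|V| = 12, |E| = 11, number of components = 1.
A forest on 12 vertices with 1 component has exactly 11 edges, which matches — so no cycle.

No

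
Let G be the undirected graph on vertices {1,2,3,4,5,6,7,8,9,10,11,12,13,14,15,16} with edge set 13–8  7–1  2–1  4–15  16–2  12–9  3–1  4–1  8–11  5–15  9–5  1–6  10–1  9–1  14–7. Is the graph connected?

No

Component: {8, 11, 13}
Component: {1, 2, 3, 4, 5, 6, 7, 9, 10, 12, 14, 15, 16}
No edge joins these 2 groups, so the graph is disconnected.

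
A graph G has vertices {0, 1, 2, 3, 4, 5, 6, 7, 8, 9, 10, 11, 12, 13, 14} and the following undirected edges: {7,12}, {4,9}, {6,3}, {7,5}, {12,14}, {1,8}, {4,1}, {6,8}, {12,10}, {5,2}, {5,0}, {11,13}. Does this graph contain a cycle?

No

The graph has 15 vertices, 12 edges, and 3 connected components.
Since 12 = 15 - 3, the graph is a forest and contains no cycle.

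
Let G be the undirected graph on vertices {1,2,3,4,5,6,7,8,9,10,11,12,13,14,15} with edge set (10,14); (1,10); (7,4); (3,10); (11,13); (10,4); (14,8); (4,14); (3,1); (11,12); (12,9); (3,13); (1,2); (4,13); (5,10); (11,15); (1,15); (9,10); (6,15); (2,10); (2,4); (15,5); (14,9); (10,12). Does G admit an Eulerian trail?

Degrees: 1:4, 2:3, 3:3, 4:5, 5:2, 6:1, 7:1, 8:1, 9:3, 10:8, 11:3, 12:3, 13:3, 14:4, 15:4
Odd-degree vertices: 2, 3, 4, 6, 7, 8, 9, 11, 12, 13 (10 total).
An Eulerian trail requires 0 or 2 odd-degree vertices; here there are 10.

No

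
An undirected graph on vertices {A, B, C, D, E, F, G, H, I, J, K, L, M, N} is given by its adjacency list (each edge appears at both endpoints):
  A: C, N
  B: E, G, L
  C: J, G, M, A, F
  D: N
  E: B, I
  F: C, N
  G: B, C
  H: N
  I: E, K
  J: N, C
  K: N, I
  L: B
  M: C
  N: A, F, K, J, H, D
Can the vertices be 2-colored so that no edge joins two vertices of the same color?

Yes

Partition the vertices as {B, C, I, N} vs {A, D, E, F, G, H, J, K, L, M}. Each listed edge has one endpoint in each part, so the graph is bipartite.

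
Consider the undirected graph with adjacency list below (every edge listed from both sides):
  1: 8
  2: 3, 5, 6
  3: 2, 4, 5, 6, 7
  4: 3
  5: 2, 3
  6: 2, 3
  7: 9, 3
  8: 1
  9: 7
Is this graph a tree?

No

|V| = 9, |E| = 9.
It splits into 2 components, so it cannot be a tree.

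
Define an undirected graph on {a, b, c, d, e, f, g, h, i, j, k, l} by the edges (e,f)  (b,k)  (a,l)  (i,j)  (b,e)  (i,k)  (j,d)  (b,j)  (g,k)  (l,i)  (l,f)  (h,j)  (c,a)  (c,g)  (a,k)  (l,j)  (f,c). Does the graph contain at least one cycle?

The graph has 12 vertices, 17 edges, and 1 connected component.
One cycle is a-c-f-e-b-j-i-l-a.

Yes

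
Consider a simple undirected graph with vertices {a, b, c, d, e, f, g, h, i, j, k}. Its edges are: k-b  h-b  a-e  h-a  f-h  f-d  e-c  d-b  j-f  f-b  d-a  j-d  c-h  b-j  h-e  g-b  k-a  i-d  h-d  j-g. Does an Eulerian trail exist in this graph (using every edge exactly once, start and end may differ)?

Degrees: a:4, b:6, c:2, d:6, e:3, f:4, g:2, h:6, i:1, j:4, k:2
Odd-degree vertices: e, i (2 total).
With 2 odd-degree vertices and all edges in one connected piece, an Eulerian trail exists (from e to i).

Yes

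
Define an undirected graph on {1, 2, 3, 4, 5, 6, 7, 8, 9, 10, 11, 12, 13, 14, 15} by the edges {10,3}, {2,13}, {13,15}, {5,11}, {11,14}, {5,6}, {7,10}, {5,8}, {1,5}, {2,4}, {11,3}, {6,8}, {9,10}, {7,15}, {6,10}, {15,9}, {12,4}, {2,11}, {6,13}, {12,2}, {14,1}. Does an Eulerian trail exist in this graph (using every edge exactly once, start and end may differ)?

Degrees: 1:2, 2:4, 3:2, 4:2, 5:4, 6:4, 7:2, 8:2, 9:2, 10:4, 11:4, 12:2, 13:3, 14:2, 15:3
Odd-degree vertices: 13, 15 (2 total).
The non-isolated vertices are connected and exactly 2 have odd degree, so an Eulerian trail exists (from 13 to 15).

Yes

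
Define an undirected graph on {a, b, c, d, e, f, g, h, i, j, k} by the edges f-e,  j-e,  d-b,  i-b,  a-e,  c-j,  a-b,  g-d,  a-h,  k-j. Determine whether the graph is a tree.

|V| = 11, |E| = 10.
Connected and |E| = |V| - 1, which characterizes a tree.

Yes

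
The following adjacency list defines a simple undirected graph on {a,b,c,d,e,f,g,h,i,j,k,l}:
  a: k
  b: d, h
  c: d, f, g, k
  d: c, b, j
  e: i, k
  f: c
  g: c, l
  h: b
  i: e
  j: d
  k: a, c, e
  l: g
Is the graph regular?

Degrees: a:1, b:2, c:4, d:3, e:2, f:1, g:2, h:1, i:1, j:1, k:3, l:1
Vertex a has degree 1 while c has degree 4, so the graph is not regular.

No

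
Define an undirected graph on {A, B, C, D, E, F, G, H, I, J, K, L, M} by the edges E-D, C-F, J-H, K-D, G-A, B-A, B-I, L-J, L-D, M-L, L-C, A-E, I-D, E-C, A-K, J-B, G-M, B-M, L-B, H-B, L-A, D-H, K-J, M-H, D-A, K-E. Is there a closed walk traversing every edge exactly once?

Degrees: A:6, B:6, C:3, D:6, E:4, F:1, G:2, H:4, I:2, J:4, K:4, L:6, M:4
Vertices with odd degree: C, F. An Eulerian circuit requires all degrees even.

No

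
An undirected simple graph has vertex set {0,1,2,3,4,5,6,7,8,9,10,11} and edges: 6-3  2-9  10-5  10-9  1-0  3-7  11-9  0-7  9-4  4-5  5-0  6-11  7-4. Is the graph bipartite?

Yes

A valid 2-coloring puts {1, 5, 6, 7, 8, 9} on one side and {0, 2, 3, 4, 10, 11} on the other; every edge crosses between the two sides.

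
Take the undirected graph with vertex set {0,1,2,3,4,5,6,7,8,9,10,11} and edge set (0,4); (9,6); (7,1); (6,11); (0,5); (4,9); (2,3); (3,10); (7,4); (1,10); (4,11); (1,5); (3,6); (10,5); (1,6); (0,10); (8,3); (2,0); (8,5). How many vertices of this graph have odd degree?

Degrees: 0:4, 1:4, 2:2, 3:4, 4:4, 5:4, 6:4, 7:2, 8:2, 9:2, 10:4, 11:2
Odd-degree vertices: none.

0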